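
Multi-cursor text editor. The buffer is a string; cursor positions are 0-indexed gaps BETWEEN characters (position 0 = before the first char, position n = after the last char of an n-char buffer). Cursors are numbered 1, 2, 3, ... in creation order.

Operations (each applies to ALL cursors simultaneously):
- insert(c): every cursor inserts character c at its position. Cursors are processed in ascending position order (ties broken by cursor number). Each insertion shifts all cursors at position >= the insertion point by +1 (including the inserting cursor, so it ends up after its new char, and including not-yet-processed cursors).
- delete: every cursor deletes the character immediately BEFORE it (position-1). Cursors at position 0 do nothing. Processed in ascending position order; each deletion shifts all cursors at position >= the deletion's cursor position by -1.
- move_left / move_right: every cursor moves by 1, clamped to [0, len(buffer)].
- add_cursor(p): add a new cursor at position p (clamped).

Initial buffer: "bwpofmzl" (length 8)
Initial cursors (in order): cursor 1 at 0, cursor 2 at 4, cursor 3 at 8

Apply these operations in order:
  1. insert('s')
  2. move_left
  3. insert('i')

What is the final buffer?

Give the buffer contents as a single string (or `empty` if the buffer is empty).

After op 1 (insert('s')): buffer="sbwposfmzls" (len 11), cursors c1@1 c2@6 c3@11, authorship 1....2....3
After op 2 (move_left): buffer="sbwposfmzls" (len 11), cursors c1@0 c2@5 c3@10, authorship 1....2....3
After op 3 (insert('i')): buffer="isbwpoisfmzlis" (len 14), cursors c1@1 c2@7 c3@13, authorship 11....22....33

Answer: isbwpoisfmzlis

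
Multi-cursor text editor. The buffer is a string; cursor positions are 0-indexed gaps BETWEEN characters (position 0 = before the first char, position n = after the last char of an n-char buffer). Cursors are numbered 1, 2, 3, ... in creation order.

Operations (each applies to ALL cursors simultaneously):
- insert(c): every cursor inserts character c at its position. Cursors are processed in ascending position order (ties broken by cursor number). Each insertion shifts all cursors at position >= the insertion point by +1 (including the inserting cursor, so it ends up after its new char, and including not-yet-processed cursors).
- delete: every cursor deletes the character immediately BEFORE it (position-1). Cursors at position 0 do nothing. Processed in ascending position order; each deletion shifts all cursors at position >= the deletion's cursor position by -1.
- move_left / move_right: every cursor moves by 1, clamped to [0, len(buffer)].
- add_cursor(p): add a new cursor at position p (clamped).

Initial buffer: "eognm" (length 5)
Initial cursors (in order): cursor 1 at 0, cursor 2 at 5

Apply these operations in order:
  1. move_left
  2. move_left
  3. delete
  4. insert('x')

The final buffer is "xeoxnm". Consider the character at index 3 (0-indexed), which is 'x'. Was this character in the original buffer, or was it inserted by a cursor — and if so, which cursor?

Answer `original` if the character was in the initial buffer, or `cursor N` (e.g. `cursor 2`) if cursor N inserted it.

Answer: cursor 2

Derivation:
After op 1 (move_left): buffer="eognm" (len 5), cursors c1@0 c2@4, authorship .....
After op 2 (move_left): buffer="eognm" (len 5), cursors c1@0 c2@3, authorship .....
After op 3 (delete): buffer="eonm" (len 4), cursors c1@0 c2@2, authorship ....
After op 4 (insert('x')): buffer="xeoxnm" (len 6), cursors c1@1 c2@4, authorship 1..2..
Authorship (.=original, N=cursor N): 1 . . 2 . .
Index 3: author = 2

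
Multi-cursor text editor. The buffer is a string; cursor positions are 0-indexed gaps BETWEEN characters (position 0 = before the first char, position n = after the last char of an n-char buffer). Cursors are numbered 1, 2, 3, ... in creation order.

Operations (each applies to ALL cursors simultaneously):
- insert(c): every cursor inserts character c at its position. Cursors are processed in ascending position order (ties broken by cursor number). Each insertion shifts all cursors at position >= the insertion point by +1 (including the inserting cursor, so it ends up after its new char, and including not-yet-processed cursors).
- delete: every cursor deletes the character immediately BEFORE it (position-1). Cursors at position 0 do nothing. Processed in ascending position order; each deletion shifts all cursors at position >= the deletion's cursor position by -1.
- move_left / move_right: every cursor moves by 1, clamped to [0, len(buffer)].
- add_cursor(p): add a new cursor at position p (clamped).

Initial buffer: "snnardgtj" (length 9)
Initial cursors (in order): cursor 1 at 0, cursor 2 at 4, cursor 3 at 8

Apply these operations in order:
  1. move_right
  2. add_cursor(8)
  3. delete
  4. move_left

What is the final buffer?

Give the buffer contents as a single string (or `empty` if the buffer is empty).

Answer: nnadg

Derivation:
After op 1 (move_right): buffer="snnardgtj" (len 9), cursors c1@1 c2@5 c3@9, authorship .........
After op 2 (add_cursor(8)): buffer="snnardgtj" (len 9), cursors c1@1 c2@5 c4@8 c3@9, authorship .........
After op 3 (delete): buffer="nnadg" (len 5), cursors c1@0 c2@3 c3@5 c4@5, authorship .....
After op 4 (move_left): buffer="nnadg" (len 5), cursors c1@0 c2@2 c3@4 c4@4, authorship .....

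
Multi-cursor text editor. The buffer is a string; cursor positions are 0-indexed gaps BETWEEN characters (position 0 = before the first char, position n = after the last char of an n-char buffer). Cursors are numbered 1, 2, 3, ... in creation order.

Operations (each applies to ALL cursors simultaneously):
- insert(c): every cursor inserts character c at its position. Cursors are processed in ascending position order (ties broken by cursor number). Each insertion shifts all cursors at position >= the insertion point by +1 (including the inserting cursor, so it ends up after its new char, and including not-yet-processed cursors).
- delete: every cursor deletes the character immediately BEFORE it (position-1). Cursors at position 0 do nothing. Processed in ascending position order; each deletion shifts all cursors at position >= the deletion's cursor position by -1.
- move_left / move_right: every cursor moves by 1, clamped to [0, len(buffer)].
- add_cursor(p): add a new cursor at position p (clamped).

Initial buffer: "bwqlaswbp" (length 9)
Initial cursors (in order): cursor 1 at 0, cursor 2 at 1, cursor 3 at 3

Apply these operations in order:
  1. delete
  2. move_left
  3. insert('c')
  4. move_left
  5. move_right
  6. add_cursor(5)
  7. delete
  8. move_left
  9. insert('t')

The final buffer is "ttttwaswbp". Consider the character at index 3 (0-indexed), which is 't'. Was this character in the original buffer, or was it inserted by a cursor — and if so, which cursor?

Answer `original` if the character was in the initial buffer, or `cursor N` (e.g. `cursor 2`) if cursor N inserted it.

Answer: cursor 4

Derivation:
After op 1 (delete): buffer="wlaswbp" (len 7), cursors c1@0 c2@0 c3@1, authorship .......
After op 2 (move_left): buffer="wlaswbp" (len 7), cursors c1@0 c2@0 c3@0, authorship .......
After op 3 (insert('c')): buffer="cccwlaswbp" (len 10), cursors c1@3 c2@3 c3@3, authorship 123.......
After op 4 (move_left): buffer="cccwlaswbp" (len 10), cursors c1@2 c2@2 c3@2, authorship 123.......
After op 5 (move_right): buffer="cccwlaswbp" (len 10), cursors c1@3 c2@3 c3@3, authorship 123.......
After op 6 (add_cursor(5)): buffer="cccwlaswbp" (len 10), cursors c1@3 c2@3 c3@3 c4@5, authorship 123.......
After op 7 (delete): buffer="waswbp" (len 6), cursors c1@0 c2@0 c3@0 c4@1, authorship ......
After op 8 (move_left): buffer="waswbp" (len 6), cursors c1@0 c2@0 c3@0 c4@0, authorship ......
After op 9 (insert('t')): buffer="ttttwaswbp" (len 10), cursors c1@4 c2@4 c3@4 c4@4, authorship 1234......
Authorship (.=original, N=cursor N): 1 2 3 4 . . . . . .
Index 3: author = 4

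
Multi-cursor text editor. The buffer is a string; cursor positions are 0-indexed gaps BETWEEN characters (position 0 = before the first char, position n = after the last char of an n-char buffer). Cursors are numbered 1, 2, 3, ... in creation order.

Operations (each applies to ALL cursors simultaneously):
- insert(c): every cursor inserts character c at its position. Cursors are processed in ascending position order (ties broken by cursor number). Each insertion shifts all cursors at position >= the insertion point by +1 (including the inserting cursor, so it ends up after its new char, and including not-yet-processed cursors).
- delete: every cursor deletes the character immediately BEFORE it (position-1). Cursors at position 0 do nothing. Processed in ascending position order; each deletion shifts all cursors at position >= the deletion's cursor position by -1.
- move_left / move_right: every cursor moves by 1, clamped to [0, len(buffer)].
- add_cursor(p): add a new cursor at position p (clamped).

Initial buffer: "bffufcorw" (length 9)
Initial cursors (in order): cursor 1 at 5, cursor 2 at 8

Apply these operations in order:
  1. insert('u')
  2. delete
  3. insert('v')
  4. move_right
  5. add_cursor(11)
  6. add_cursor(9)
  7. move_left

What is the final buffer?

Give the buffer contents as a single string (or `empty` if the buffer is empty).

Answer: bffufvcorvw

Derivation:
After op 1 (insert('u')): buffer="bffufucoruw" (len 11), cursors c1@6 c2@10, authorship .....1...2.
After op 2 (delete): buffer="bffufcorw" (len 9), cursors c1@5 c2@8, authorship .........
After op 3 (insert('v')): buffer="bffufvcorvw" (len 11), cursors c1@6 c2@10, authorship .....1...2.
After op 4 (move_right): buffer="bffufvcorvw" (len 11), cursors c1@7 c2@11, authorship .....1...2.
After op 5 (add_cursor(11)): buffer="bffufvcorvw" (len 11), cursors c1@7 c2@11 c3@11, authorship .....1...2.
After op 6 (add_cursor(9)): buffer="bffufvcorvw" (len 11), cursors c1@7 c4@9 c2@11 c3@11, authorship .....1...2.
After op 7 (move_left): buffer="bffufvcorvw" (len 11), cursors c1@6 c4@8 c2@10 c3@10, authorship .....1...2.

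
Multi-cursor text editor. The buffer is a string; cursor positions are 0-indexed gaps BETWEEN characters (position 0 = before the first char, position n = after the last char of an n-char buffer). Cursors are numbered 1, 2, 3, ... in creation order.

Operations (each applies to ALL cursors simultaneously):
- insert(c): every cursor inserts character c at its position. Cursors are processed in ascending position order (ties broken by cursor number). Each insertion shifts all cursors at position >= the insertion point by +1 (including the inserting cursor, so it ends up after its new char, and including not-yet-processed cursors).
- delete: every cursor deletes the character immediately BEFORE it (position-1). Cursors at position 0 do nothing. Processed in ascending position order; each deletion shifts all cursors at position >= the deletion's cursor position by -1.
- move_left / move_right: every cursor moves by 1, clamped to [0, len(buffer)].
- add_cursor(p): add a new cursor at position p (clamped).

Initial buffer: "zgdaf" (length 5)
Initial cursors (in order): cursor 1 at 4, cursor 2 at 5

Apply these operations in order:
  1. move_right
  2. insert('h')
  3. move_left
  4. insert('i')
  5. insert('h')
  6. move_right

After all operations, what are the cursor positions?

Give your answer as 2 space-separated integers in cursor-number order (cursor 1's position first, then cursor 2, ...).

After op 1 (move_right): buffer="zgdaf" (len 5), cursors c1@5 c2@5, authorship .....
After op 2 (insert('h')): buffer="zgdafhh" (len 7), cursors c1@7 c2@7, authorship .....12
After op 3 (move_left): buffer="zgdafhh" (len 7), cursors c1@6 c2@6, authorship .....12
After op 4 (insert('i')): buffer="zgdafhiih" (len 9), cursors c1@8 c2@8, authorship .....1122
After op 5 (insert('h')): buffer="zgdafhiihhh" (len 11), cursors c1@10 c2@10, authorship .....112122
After op 6 (move_right): buffer="zgdafhiihhh" (len 11), cursors c1@11 c2@11, authorship .....112122

Answer: 11 11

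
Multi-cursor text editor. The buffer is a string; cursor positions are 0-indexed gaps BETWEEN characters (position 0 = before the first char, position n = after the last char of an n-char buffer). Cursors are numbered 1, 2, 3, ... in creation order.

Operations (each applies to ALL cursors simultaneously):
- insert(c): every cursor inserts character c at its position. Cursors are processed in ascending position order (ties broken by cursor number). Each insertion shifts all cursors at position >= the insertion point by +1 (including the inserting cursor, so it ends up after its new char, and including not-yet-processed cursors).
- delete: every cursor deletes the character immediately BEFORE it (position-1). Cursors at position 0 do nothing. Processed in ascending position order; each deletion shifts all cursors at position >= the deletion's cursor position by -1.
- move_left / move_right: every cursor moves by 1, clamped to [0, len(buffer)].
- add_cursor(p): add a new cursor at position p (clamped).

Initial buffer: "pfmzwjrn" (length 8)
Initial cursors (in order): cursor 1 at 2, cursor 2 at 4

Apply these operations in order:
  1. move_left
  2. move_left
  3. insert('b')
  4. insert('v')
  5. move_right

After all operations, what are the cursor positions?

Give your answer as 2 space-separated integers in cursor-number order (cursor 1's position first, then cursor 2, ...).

Answer: 3 7

Derivation:
After op 1 (move_left): buffer="pfmzwjrn" (len 8), cursors c1@1 c2@3, authorship ........
After op 2 (move_left): buffer="pfmzwjrn" (len 8), cursors c1@0 c2@2, authorship ........
After op 3 (insert('b')): buffer="bpfbmzwjrn" (len 10), cursors c1@1 c2@4, authorship 1..2......
After op 4 (insert('v')): buffer="bvpfbvmzwjrn" (len 12), cursors c1@2 c2@6, authorship 11..22......
After op 5 (move_right): buffer="bvpfbvmzwjrn" (len 12), cursors c1@3 c2@7, authorship 11..22......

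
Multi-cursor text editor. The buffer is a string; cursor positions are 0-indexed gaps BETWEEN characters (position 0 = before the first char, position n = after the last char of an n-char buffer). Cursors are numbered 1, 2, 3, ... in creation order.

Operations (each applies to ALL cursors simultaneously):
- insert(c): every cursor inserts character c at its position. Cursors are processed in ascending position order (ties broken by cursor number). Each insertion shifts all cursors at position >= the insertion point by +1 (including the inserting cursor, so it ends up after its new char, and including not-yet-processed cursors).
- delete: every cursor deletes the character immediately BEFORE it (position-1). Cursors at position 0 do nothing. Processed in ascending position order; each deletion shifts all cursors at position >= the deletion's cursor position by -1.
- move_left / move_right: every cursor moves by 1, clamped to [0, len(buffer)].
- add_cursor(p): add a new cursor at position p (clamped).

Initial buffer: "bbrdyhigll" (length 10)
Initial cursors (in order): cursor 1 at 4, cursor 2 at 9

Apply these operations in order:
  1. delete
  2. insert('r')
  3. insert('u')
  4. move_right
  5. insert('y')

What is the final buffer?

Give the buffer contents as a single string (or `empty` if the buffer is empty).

After op 1 (delete): buffer="bbryhigl" (len 8), cursors c1@3 c2@7, authorship ........
After op 2 (insert('r')): buffer="bbrryhigrl" (len 10), cursors c1@4 c2@9, authorship ...1....2.
After op 3 (insert('u')): buffer="bbrruyhigrul" (len 12), cursors c1@5 c2@11, authorship ...11....22.
After op 4 (move_right): buffer="bbrruyhigrul" (len 12), cursors c1@6 c2@12, authorship ...11....22.
After op 5 (insert('y')): buffer="bbrruyyhigruly" (len 14), cursors c1@7 c2@14, authorship ...11.1...22.2

Answer: bbrruyyhigruly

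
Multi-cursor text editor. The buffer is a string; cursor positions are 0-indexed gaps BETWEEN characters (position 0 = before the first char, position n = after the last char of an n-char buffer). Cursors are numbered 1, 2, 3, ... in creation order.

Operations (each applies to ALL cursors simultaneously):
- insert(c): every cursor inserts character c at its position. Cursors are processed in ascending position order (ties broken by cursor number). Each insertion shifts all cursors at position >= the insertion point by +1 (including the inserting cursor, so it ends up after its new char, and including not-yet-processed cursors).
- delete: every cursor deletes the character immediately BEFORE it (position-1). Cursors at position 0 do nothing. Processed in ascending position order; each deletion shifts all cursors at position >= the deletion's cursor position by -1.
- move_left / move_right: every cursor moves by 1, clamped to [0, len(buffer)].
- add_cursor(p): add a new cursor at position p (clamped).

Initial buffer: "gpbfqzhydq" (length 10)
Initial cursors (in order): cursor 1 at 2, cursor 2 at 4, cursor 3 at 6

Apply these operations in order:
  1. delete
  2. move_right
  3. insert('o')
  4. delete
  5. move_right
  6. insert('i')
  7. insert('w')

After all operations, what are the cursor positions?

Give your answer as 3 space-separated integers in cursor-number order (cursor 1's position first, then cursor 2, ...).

After op 1 (delete): buffer="gbqhydq" (len 7), cursors c1@1 c2@2 c3@3, authorship .......
After op 2 (move_right): buffer="gbqhydq" (len 7), cursors c1@2 c2@3 c3@4, authorship .......
After op 3 (insert('o')): buffer="gboqohoydq" (len 10), cursors c1@3 c2@5 c3@7, authorship ..1.2.3...
After op 4 (delete): buffer="gbqhydq" (len 7), cursors c1@2 c2@3 c3@4, authorship .......
After op 5 (move_right): buffer="gbqhydq" (len 7), cursors c1@3 c2@4 c3@5, authorship .......
After op 6 (insert('i')): buffer="gbqihiyidq" (len 10), cursors c1@4 c2@6 c3@8, authorship ...1.2.3..
After op 7 (insert('w')): buffer="gbqiwhiwyiwdq" (len 13), cursors c1@5 c2@8 c3@11, authorship ...11.22.33..

Answer: 5 8 11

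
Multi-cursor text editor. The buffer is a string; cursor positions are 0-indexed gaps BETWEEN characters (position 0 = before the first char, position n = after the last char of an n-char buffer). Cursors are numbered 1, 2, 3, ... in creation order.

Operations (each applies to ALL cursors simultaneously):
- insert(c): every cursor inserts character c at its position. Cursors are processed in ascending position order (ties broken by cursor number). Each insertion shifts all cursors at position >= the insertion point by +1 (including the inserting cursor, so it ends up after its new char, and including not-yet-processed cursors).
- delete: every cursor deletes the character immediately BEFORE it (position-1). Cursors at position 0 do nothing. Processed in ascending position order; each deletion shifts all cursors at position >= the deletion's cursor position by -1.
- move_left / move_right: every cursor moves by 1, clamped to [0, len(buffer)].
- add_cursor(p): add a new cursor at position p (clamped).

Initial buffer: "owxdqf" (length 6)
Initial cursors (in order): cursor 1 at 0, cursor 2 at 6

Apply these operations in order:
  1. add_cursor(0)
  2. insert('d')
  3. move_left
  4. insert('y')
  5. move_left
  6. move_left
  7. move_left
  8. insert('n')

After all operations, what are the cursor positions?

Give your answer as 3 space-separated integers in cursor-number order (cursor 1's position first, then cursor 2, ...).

After op 1 (add_cursor(0)): buffer="owxdqf" (len 6), cursors c1@0 c3@0 c2@6, authorship ......
After op 2 (insert('d')): buffer="ddowxdqfd" (len 9), cursors c1@2 c3@2 c2@9, authorship 13......2
After op 3 (move_left): buffer="ddowxdqfd" (len 9), cursors c1@1 c3@1 c2@8, authorship 13......2
After op 4 (insert('y')): buffer="dyydowxdqfyd" (len 12), cursors c1@3 c3@3 c2@11, authorship 1133......22
After op 5 (move_left): buffer="dyydowxdqfyd" (len 12), cursors c1@2 c3@2 c2@10, authorship 1133......22
After op 6 (move_left): buffer="dyydowxdqfyd" (len 12), cursors c1@1 c3@1 c2@9, authorship 1133......22
After op 7 (move_left): buffer="dyydowxdqfyd" (len 12), cursors c1@0 c3@0 c2@8, authorship 1133......22
After op 8 (insert('n')): buffer="nndyydowxdnqfyd" (len 15), cursors c1@2 c3@2 c2@11, authorship 131133....2..22

Answer: 2 11 2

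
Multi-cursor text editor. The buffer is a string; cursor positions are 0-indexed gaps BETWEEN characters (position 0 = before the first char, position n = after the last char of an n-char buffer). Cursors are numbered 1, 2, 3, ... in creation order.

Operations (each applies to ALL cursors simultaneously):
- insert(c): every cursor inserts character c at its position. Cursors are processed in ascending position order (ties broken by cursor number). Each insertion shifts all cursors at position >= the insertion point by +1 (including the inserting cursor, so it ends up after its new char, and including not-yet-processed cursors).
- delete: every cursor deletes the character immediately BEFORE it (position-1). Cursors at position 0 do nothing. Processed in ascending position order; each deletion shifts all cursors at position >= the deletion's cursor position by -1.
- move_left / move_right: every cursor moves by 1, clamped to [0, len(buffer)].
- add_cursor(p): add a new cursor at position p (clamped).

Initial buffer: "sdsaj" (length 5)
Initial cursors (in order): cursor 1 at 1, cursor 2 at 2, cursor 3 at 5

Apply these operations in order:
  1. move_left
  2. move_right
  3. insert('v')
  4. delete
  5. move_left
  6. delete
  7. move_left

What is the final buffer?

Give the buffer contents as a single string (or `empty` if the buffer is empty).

Answer: dsj

Derivation:
After op 1 (move_left): buffer="sdsaj" (len 5), cursors c1@0 c2@1 c3@4, authorship .....
After op 2 (move_right): buffer="sdsaj" (len 5), cursors c1@1 c2@2 c3@5, authorship .....
After op 3 (insert('v')): buffer="svdvsajv" (len 8), cursors c1@2 c2@4 c3@8, authorship .1.2...3
After op 4 (delete): buffer="sdsaj" (len 5), cursors c1@1 c2@2 c3@5, authorship .....
After op 5 (move_left): buffer="sdsaj" (len 5), cursors c1@0 c2@1 c3@4, authorship .....
After op 6 (delete): buffer="dsj" (len 3), cursors c1@0 c2@0 c3@2, authorship ...
After op 7 (move_left): buffer="dsj" (len 3), cursors c1@0 c2@0 c3@1, authorship ...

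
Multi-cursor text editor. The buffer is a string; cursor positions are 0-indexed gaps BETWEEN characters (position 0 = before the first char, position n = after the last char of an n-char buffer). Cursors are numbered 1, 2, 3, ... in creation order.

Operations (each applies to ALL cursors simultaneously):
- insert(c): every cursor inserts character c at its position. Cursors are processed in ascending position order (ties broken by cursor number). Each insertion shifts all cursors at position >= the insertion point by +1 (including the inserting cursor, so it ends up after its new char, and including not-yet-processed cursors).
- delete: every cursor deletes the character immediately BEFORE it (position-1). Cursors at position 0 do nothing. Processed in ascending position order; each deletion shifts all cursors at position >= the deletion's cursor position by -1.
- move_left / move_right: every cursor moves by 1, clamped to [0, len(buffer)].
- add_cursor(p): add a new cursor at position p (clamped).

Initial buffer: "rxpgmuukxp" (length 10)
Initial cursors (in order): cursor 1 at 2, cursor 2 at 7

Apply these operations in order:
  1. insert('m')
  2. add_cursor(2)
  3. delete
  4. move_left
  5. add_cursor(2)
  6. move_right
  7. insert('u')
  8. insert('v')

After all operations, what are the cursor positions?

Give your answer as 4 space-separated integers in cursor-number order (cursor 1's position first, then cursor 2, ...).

Answer: 5 14 5 9

Derivation:
After op 1 (insert('m')): buffer="rxmpgmuumkxp" (len 12), cursors c1@3 c2@9, authorship ..1.....2...
After op 2 (add_cursor(2)): buffer="rxmpgmuumkxp" (len 12), cursors c3@2 c1@3 c2@9, authorship ..1.....2...
After op 3 (delete): buffer="rpgmuukxp" (len 9), cursors c1@1 c3@1 c2@6, authorship .........
After op 4 (move_left): buffer="rpgmuukxp" (len 9), cursors c1@0 c3@0 c2@5, authorship .........
After op 5 (add_cursor(2)): buffer="rpgmuukxp" (len 9), cursors c1@0 c3@0 c4@2 c2@5, authorship .........
After op 6 (move_right): buffer="rpgmuukxp" (len 9), cursors c1@1 c3@1 c4@3 c2@6, authorship .........
After op 7 (insert('u')): buffer="ruupgumuuukxp" (len 13), cursors c1@3 c3@3 c4@6 c2@10, authorship .13..4...2...
After op 8 (insert('v')): buffer="ruuvvpguvmuuuvkxp" (len 17), cursors c1@5 c3@5 c4@9 c2@14, authorship .1313..44...22...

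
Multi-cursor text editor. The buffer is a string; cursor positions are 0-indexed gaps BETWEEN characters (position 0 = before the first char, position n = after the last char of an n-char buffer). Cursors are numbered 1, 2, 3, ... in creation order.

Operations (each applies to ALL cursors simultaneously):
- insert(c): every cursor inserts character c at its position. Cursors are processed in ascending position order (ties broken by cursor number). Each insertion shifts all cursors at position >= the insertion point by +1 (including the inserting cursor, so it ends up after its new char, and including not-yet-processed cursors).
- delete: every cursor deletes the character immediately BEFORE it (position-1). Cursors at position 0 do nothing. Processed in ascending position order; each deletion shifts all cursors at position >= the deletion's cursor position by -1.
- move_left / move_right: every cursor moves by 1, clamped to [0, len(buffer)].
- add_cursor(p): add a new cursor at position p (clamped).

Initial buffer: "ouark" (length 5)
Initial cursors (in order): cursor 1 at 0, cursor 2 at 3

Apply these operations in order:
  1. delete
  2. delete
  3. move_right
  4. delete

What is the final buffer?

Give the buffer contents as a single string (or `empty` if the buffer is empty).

After op 1 (delete): buffer="ourk" (len 4), cursors c1@0 c2@2, authorship ....
After op 2 (delete): buffer="ork" (len 3), cursors c1@0 c2@1, authorship ...
After op 3 (move_right): buffer="ork" (len 3), cursors c1@1 c2@2, authorship ...
After op 4 (delete): buffer="k" (len 1), cursors c1@0 c2@0, authorship .

Answer: k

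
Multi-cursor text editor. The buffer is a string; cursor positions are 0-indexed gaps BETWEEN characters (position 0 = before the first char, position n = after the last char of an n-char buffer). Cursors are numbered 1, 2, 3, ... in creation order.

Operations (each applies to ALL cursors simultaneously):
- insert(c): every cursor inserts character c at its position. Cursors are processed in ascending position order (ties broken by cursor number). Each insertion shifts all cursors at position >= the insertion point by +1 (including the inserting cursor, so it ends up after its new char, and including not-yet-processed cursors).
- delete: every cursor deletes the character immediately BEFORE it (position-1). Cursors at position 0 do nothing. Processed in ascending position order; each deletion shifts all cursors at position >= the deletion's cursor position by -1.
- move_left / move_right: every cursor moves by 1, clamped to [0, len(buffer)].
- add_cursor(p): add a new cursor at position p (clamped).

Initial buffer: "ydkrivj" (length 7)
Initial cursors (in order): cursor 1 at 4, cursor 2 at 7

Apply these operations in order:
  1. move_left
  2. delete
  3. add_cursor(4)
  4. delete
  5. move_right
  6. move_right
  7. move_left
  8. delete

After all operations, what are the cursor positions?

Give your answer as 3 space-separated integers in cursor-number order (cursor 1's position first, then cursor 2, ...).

Answer: 0 0 0

Derivation:
After op 1 (move_left): buffer="ydkrivj" (len 7), cursors c1@3 c2@6, authorship .......
After op 2 (delete): buffer="ydrij" (len 5), cursors c1@2 c2@4, authorship .....
After op 3 (add_cursor(4)): buffer="ydrij" (len 5), cursors c1@2 c2@4 c3@4, authorship .....
After op 4 (delete): buffer="yj" (len 2), cursors c1@1 c2@1 c3@1, authorship ..
After op 5 (move_right): buffer="yj" (len 2), cursors c1@2 c2@2 c3@2, authorship ..
After op 6 (move_right): buffer="yj" (len 2), cursors c1@2 c2@2 c3@2, authorship ..
After op 7 (move_left): buffer="yj" (len 2), cursors c1@1 c2@1 c3@1, authorship ..
After op 8 (delete): buffer="j" (len 1), cursors c1@0 c2@0 c3@0, authorship .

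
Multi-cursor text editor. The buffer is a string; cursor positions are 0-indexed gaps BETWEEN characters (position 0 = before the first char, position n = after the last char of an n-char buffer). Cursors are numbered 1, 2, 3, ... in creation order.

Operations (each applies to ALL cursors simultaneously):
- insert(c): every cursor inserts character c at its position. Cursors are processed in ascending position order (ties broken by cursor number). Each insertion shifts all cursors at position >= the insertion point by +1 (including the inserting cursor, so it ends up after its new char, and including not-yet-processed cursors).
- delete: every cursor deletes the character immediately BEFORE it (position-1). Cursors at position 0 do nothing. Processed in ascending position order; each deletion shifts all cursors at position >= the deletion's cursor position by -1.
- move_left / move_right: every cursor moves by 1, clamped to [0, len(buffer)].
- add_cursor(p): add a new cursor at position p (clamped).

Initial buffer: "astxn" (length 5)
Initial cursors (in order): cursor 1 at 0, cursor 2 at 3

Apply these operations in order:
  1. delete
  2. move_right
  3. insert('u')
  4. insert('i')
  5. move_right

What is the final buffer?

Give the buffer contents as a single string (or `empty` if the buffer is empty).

After op 1 (delete): buffer="asxn" (len 4), cursors c1@0 c2@2, authorship ....
After op 2 (move_right): buffer="asxn" (len 4), cursors c1@1 c2@3, authorship ....
After op 3 (insert('u')): buffer="ausxun" (len 6), cursors c1@2 c2@5, authorship .1..2.
After op 4 (insert('i')): buffer="auisxuin" (len 8), cursors c1@3 c2@7, authorship .11..22.
After op 5 (move_right): buffer="auisxuin" (len 8), cursors c1@4 c2@8, authorship .11..22.

Answer: auisxuin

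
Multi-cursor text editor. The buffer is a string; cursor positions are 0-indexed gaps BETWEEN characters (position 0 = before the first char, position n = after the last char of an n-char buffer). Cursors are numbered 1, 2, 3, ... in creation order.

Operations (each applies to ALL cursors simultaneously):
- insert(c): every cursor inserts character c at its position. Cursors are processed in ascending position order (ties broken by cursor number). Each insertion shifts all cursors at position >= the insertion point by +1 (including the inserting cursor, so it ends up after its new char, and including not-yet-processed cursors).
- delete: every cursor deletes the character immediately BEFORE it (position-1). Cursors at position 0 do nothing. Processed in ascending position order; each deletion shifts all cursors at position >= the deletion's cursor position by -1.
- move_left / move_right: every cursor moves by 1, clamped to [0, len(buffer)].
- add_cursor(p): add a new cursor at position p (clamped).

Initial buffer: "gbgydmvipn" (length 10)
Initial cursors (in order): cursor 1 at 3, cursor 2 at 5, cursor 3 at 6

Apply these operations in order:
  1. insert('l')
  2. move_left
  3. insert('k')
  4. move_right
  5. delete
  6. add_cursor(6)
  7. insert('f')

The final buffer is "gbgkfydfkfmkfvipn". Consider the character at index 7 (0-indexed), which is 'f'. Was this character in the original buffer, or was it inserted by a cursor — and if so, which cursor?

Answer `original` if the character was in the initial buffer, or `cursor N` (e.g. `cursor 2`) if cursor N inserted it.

After op 1 (insert('l')): buffer="gbglydlmlvipn" (len 13), cursors c1@4 c2@7 c3@9, authorship ...1..2.3....
After op 2 (move_left): buffer="gbglydlmlvipn" (len 13), cursors c1@3 c2@6 c3@8, authorship ...1..2.3....
After op 3 (insert('k')): buffer="gbgklydklmklvipn" (len 16), cursors c1@4 c2@8 c3@11, authorship ...11..22.33....
After op 4 (move_right): buffer="gbgklydklmklvipn" (len 16), cursors c1@5 c2@9 c3@12, authorship ...11..22.33....
After op 5 (delete): buffer="gbgkydkmkvipn" (len 13), cursors c1@4 c2@7 c3@9, authorship ...1..2.3....
After op 6 (add_cursor(6)): buffer="gbgkydkmkvipn" (len 13), cursors c1@4 c4@6 c2@7 c3@9, authorship ...1..2.3....
After op 7 (insert('f')): buffer="gbgkfydfkfmkfvipn" (len 17), cursors c1@5 c4@8 c2@10 c3@13, authorship ...11..422.33....
Authorship (.=original, N=cursor N): . . . 1 1 . . 4 2 2 . 3 3 . . . .
Index 7: author = 4

Answer: cursor 4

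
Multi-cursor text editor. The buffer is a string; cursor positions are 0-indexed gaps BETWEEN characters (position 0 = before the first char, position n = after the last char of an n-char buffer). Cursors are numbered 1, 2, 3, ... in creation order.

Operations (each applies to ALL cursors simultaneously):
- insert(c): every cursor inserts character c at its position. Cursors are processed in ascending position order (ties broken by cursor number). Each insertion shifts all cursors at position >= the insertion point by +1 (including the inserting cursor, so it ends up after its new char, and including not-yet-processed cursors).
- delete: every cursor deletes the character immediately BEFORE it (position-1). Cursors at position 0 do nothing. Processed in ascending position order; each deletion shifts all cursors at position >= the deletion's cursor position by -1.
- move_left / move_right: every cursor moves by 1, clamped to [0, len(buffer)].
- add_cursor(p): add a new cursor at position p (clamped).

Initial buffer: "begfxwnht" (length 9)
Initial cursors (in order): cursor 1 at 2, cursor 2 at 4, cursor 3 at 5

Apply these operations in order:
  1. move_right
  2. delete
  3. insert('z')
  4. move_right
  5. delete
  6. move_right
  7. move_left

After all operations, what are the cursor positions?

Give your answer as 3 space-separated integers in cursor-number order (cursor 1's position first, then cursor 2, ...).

After op 1 (move_right): buffer="begfxwnht" (len 9), cursors c1@3 c2@5 c3@6, authorship .........
After op 2 (delete): buffer="befnht" (len 6), cursors c1@2 c2@3 c3@3, authorship ......
After op 3 (insert('z')): buffer="bezfzznht" (len 9), cursors c1@3 c2@6 c3@6, authorship ..1.23...
After op 4 (move_right): buffer="bezfzznht" (len 9), cursors c1@4 c2@7 c3@7, authorship ..1.23...
After op 5 (delete): buffer="bezzht" (len 6), cursors c1@3 c2@4 c3@4, authorship ..12..
After op 6 (move_right): buffer="bezzht" (len 6), cursors c1@4 c2@5 c3@5, authorship ..12..
After op 7 (move_left): buffer="bezzht" (len 6), cursors c1@3 c2@4 c3@4, authorship ..12..

Answer: 3 4 4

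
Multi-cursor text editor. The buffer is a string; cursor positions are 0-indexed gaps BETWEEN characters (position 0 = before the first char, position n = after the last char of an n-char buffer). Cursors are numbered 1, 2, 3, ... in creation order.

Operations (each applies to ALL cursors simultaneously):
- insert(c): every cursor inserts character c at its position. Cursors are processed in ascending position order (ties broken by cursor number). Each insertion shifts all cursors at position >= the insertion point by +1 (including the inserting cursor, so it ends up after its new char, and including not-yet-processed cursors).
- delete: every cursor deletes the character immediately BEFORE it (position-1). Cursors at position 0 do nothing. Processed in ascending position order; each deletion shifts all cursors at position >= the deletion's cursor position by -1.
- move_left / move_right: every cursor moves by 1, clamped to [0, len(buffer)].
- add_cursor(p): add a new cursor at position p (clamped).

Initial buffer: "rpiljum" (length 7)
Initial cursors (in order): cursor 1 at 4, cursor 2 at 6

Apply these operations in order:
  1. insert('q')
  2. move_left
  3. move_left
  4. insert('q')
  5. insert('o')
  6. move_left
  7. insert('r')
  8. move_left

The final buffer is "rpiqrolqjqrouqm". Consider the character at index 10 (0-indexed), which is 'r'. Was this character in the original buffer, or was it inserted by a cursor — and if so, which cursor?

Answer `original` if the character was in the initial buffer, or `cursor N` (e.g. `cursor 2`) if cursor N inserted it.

Answer: cursor 2

Derivation:
After op 1 (insert('q')): buffer="rpilqjuqm" (len 9), cursors c1@5 c2@8, authorship ....1..2.
After op 2 (move_left): buffer="rpilqjuqm" (len 9), cursors c1@4 c2@7, authorship ....1..2.
After op 3 (move_left): buffer="rpilqjuqm" (len 9), cursors c1@3 c2@6, authorship ....1..2.
After op 4 (insert('q')): buffer="rpiqlqjquqm" (len 11), cursors c1@4 c2@8, authorship ...1.1.2.2.
After op 5 (insert('o')): buffer="rpiqolqjqouqm" (len 13), cursors c1@5 c2@10, authorship ...11.1.22.2.
After op 6 (move_left): buffer="rpiqolqjqouqm" (len 13), cursors c1@4 c2@9, authorship ...11.1.22.2.
After op 7 (insert('r')): buffer="rpiqrolqjqrouqm" (len 15), cursors c1@5 c2@11, authorship ...111.1.222.2.
After op 8 (move_left): buffer="rpiqrolqjqrouqm" (len 15), cursors c1@4 c2@10, authorship ...111.1.222.2.
Authorship (.=original, N=cursor N): . . . 1 1 1 . 1 . 2 2 2 . 2 .
Index 10: author = 2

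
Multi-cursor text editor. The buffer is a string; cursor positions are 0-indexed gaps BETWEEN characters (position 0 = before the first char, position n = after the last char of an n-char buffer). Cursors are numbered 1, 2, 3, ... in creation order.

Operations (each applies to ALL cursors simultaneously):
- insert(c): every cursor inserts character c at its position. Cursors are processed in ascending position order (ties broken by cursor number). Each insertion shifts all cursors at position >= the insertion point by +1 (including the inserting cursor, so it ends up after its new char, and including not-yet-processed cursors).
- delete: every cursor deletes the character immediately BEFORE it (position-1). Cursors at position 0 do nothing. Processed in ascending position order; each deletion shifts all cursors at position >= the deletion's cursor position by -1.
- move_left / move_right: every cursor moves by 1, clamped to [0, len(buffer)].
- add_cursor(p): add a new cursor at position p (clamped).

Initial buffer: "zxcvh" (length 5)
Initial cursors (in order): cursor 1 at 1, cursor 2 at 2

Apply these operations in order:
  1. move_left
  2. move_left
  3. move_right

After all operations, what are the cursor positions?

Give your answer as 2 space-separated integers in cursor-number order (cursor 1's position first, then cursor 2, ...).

Answer: 1 1

Derivation:
After op 1 (move_left): buffer="zxcvh" (len 5), cursors c1@0 c2@1, authorship .....
After op 2 (move_left): buffer="zxcvh" (len 5), cursors c1@0 c2@0, authorship .....
After op 3 (move_right): buffer="zxcvh" (len 5), cursors c1@1 c2@1, authorship .....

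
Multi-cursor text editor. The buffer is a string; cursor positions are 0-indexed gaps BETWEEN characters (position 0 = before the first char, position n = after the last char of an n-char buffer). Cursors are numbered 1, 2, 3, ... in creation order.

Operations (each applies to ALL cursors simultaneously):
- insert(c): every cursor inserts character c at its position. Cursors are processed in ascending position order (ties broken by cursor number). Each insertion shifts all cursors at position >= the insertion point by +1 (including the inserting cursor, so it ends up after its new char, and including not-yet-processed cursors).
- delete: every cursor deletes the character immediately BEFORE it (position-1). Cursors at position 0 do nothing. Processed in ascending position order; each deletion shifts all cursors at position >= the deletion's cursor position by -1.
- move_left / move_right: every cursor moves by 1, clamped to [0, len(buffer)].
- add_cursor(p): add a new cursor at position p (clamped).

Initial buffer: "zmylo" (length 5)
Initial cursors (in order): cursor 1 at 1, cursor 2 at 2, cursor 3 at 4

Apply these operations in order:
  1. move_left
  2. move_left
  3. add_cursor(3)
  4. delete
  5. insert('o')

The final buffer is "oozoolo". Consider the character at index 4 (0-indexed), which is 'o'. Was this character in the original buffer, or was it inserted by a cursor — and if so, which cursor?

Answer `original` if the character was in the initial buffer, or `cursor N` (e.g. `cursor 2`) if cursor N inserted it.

Answer: cursor 4

Derivation:
After op 1 (move_left): buffer="zmylo" (len 5), cursors c1@0 c2@1 c3@3, authorship .....
After op 2 (move_left): buffer="zmylo" (len 5), cursors c1@0 c2@0 c3@2, authorship .....
After op 3 (add_cursor(3)): buffer="zmylo" (len 5), cursors c1@0 c2@0 c3@2 c4@3, authorship .....
After op 4 (delete): buffer="zlo" (len 3), cursors c1@0 c2@0 c3@1 c4@1, authorship ...
After op 5 (insert('o')): buffer="oozoolo" (len 7), cursors c1@2 c2@2 c3@5 c4@5, authorship 12.34..
Authorship (.=original, N=cursor N): 1 2 . 3 4 . .
Index 4: author = 4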